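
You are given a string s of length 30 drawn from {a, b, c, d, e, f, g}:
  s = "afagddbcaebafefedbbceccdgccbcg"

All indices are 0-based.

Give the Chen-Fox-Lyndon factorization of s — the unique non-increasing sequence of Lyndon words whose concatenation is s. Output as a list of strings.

emit factor 1: 'afagddbc' (i=0, period=8)
emit factor 2: 'aebafefedbbceccdgccbcg' (i=8, period=22)

["afagddbc", "aebafefedbbceccdgccbcg"]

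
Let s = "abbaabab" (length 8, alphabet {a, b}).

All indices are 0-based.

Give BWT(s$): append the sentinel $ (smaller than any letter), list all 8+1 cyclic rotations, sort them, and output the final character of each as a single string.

bbba$abaa

rank  rotation   last
    0  $abbaabab  b
    1  aabab$abb  b
    2  ab$abbaab  b
    3  abab$abba  a
    4  abbaabab$  $
    5  b$abbaaba  a
    6  baabab$ab  b
    7  bab$abbaa  a
    8  bbaabab$a  a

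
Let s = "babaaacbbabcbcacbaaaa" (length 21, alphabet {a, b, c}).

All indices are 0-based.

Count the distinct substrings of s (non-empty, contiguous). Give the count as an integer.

rank | idx | suffix
   0 |  20 | a
   1 |  19 | aa
   2 |  18 | aaa
   3 |  17 | aaaa
   4 |   3 | aaacbbabcbcacbaaaa
   5 |   4 | aacbbabcbcacbaaaa
   6 |   1 | abaaacbbabcbcacbaaaa
   7 |   9 | abcbcacbaaaa
   8 |  14 | acbaaaa
   9 |   5 | acbbabcbcacbaaaa
  10 |  16 | baaaa
  11 |   2 | baaacbbabcbcacbaaaa
  12 |   0 | babaaacbbabcbcacbaaaa
  13 |   8 | babcbcacbaaaa
  14 |   7 | bbabcbcacbaaaa
  15 |  12 | bcacbaaaa
  16 |  10 | bcbcacbaaaa
  17 |  13 | cacbaaaa
  18 |  15 | cbaaaa
  19 |   6 | cbbabcbcacbaaaa
  20 |  11 | cbcacbaaaa

SA = [20, 19, 18, 17, 3, 4, 1, 9, 14, 5, 16, 2, 0, 8, 7, 12, 10, 13, 15, 6, 11]
[i] adj suffixes → lcp
  [1] 20/19 → 1 ('a')
  [2] 19/18 → 2 ('aa')
  [3] 18/17 → 3 ('aaa')
  [4] 17/3 → 3 ('aaa')
  [5] 3/4 → 2 ('aa')
  [6] 4/1 → 1 ('a')
  [7] 1/9 → 2 ('ab')
  [8] 9/14 → 1 ('a')
  [9] 14/5 → 3 ('acb')
  [10] 5/16 → 0 ('')
  [11] 16/2 → 4 ('baaa')
  [12] 2/0 → 2 ('ba')
  [13] 0/8 → 3 ('bab')
  [14] 8/7 → 1 ('b')
  [15] 7/12 → 1 ('b')
  [16] 12/10 → 2 ('bc')
  [17] 10/13 → 0 ('')
  [18] 13/15 → 1 ('c')
  [19] 15/6 → 2 ('cb')
  [20] 6/11 → 2 ('cb')

n(n+1)/2 = 21·22/2 = 231
Σ LCP = 0 + 1 + 2 + 3 + 3 + 2 + 1 + 2 + 1 + 3 + 0 + 4 + 2 + 3 + 1 + 1 + 2 + 0 + 1 + 2 + 2 = 36
distinct = 231 − 36 = 195

195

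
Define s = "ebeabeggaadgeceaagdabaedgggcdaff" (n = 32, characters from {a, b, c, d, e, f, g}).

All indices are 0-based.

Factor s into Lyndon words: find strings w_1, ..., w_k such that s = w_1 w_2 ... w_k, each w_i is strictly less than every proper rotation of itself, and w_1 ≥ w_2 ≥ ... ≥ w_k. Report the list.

emit factor 1: 'e' (i=0, period=1)
emit factor 2: 'be' (i=1, period=2)
emit factor 3: 'abegg' (i=3, period=5)
emit factor 4: 'aadgeceaagdabaedgggcdaff' (i=8, period=24)

["e", "be", "abegg", "aadgeceaagdabaedgggcdaff"]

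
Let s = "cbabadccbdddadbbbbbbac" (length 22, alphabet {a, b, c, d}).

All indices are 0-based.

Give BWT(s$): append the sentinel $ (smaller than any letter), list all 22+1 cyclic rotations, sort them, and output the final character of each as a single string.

cbbdbcbabbbbdca$cddaadb

rank  rotation                 last
    0  $cbabadccbdddadbbbbbbac  c
    1  abadccbdddadbbbbbbac$cb  b
    2  ac$cbabadccbdddadbbbbbb  b
    3  adbbbbbbac$cbabadccbddd  d
    4  adccbdddadbbbbbbac$cbab  b
    5  babadccbdddadbbbbbbac$c  c
    6  bac$cbabadccbdddadbbbbb  b
    7  badccbdddadbbbbbbac$cba  a
    8  bbac$cbabadccbdddadbbbb  b
    9  bbbac$cbabadccbdddadbbb  b
   10  bbbbac$cbabadccbdddadbb  b
   11  bbbbbac$cbabadccbdddadb  b
   12  bbbbbbac$cbabadccbdddad  d
   13  bdddadbbbbbbac$cbabadcc  c
   14  c$cbabadccbdddadbbbbbba  a
   15  cbabadccbdddadbbbbbbac$  $
   16  cbdddadbbbbbbac$cbabadc  c
   17  ccbdddadbbbbbbac$cbabad  d
   18  dadbbbbbbac$cbabadccbdd  d
   19  dbbbbbbac$cbabadccbddda  a
   20  dccbdddadbbbbbbac$cbaba  a
   21  ddadbbbbbbac$cbabadccbd  d
   22  dddadbbbbbbac$cbabadccb  b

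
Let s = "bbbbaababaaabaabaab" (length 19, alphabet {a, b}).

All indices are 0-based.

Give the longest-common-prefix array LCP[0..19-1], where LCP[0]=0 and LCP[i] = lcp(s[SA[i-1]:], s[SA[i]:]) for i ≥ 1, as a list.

rank→(start, suffix):
  0 → (9, 'aaabaabaab')
  1 → (16, 'aab')
  2 → (13, 'aabaab')
  3 → (10, 'aabaabaab')
  4 → (4, 'aababaaabaabaab')
  5 → (17, 'ab')
  6 → (7, 'abaaabaabaab')
  7 → (14, 'abaab')
  8 → (11, 'abaabaab')
  9 → (5, 'ababaaabaabaab')
  10 → (18, 'b')
  11 → (8, 'baaabaabaab')
  12 → (15, 'baab')
  13 → (12, 'baabaab')
  14 → (3, 'baababaaabaabaab')
  15 → (6, 'babaaabaabaab')
  16 → (2, 'bbaababaaabaabaab')
  17 → (1, 'bbbaababaaabaabaab')
  18 → (0, 'bbbbaababaaabaabaab')

SA = [9, 16, 13, 10, 4, 17, 7, 14, 11, 5, 18, 8, 15, 12, 3, 6, 2, 1, 0]
rank  pair      lcp
   1  s[9:],s[16:]  2  'aa'
   2  s[16:],s[13:]  3  'aab'
   3  s[13:],s[10:]  6  'aabaab'
   4  s[10:],s[4:]  4  'aaba'
   5  s[4:],s[17:]  1  'a'
   6  s[17:],s[7:]  2  'ab'
   7  s[7:],s[14:]  4  'abaa'
   8  s[14:],s[11:]  5  'abaab'
   9  s[11:],s[5:]  3  'aba'
  10  s[5:],s[18:]  0  ''
  11  s[18:],s[8:]  1  'b'
  12  s[8:],s[15:]  3  'baa'
  13  s[15:],s[12:]  4  'baab'
  14  s[12:],s[3:]  5  'baaba'
  15  s[3:],s[6:]  2  'ba'
  16  s[6:],s[2:]  1  'b'
  17  s[2:],s[1:]  2  'bb'
  18  s[1:],s[0:]  3  'bbb'

[0, 2, 3, 6, 4, 1, 2, 4, 5, 3, 0, 1, 3, 4, 5, 2, 1, 2, 3]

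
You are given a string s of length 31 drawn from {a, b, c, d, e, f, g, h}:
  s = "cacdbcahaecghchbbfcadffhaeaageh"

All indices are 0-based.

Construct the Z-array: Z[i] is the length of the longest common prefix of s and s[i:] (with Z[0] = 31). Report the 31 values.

[31, 0, 1, 0, 0, 2, 0, 0, 0, 0, 1, 0, 0, 1, 0, 0, 0, 0, 2, 0, 0, 0, 0, 0, 0, 0, 0, 0, 0, 0, 0]

Z[0]=31
i=1: i≥r, start 0; Z[1]=0
i=2: i≥r, start 0; Z[2]=1 grow→box=[2,3)
i=3: i≥r, start 0; Z[3]=0
i=4: i≥r, start 0; Z[4]=0
i=5: i≥r, start 0; Z[5]=2 grow→box=[5,7)
i=6: min(r-i=1, Z[1]=0)=0; Z[6]=0
i=7: i≥r, start 0; Z[7]=0
i=8: i≥r, start 0; Z[8]=0
i=9: i≥r, start 0; Z[9]=0
i=10: i≥r, start 0; Z[10]=1 grow→box=[10,11)
i=11: i≥r, start 0; Z[11]=0
i=12: i≥r, start 0; Z[12]=0
i=13: i≥r, start 0; Z[13]=1 grow→box=[13,14)
i=14: i≥r, start 0; Z[14]=0
i=15: i≥r, start 0; Z[15]=0
i=16: i≥r, start 0; Z[16]=0
i=17: i≥r, start 0; Z[17]=0
i=18: i≥r, start 0; Z[18]=2 grow→box=[18,20)
i=19: min(r-i=1, Z[1]=0)=0; Z[19]=0
i=20: i≥r, start 0; Z[20]=0
i=21: i≥r, start 0; Z[21]=0
i=22: i≥r, start 0; Z[22]=0
i=23: i≥r, start 0; Z[23]=0
i=24: i≥r, start 0; Z[24]=0
i=25: i≥r, start 0; Z[25]=0
i=26: i≥r, start 0; Z[26]=0
i=27: i≥r, start 0; Z[27]=0
i=28: i≥r, start 0; Z[28]=0
i=29: i≥r, start 0; Z[29]=0
i=30: i≥r, start 0; Z[30]=0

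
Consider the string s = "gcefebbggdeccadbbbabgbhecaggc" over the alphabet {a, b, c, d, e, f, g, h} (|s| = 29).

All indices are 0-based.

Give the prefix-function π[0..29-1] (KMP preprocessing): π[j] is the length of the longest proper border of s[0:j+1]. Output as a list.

[0, 0, 0, 0, 0, 0, 0, 1, 1, 0, 0, 0, 0, 0, 0, 0, 0, 0, 0, 0, 1, 0, 0, 0, 0, 0, 1, 1, 2]

π[0] = 0
j=1 s[j]='c': π[1]=0 (border '')
j=2 s[j]='e': π[2]=0 (border '')
j=3 s[j]='f': π[3]=0 (border '')
j=4 s[j]='e': π[4]=0 (border '')
j=5 s[j]='b': π[5]=0 (border '')
j=6 s[j]='b': π[6]=0 (border '')
j=7 s[j]='g': π[7]=1 (border 'g')
j=8 s[j]='g': k: 1→0; π[8]=1 (border 'g')
j=9 s[j]='d': k: 1→0; π[9]=0 (border '')
j=10 s[j]='e': π[10]=0 (border '')
j=11 s[j]='c': π[11]=0 (border '')
j=12 s[j]='c': π[12]=0 (border '')
j=13 s[j]='a': π[13]=0 (border '')
j=14 s[j]='d': π[14]=0 (border '')
j=15 s[j]='b': π[15]=0 (border '')
j=16 s[j]='b': π[16]=0 (border '')
j=17 s[j]='b': π[17]=0 (border '')
j=18 s[j]='a': π[18]=0 (border '')
j=19 s[j]='b': π[19]=0 (border '')
j=20 s[j]='g': π[20]=1 (border 'g')
j=21 s[j]='b': k: 1→0; π[21]=0 (border '')
j=22 s[j]='h': π[22]=0 (border '')
j=23 s[j]='e': π[23]=0 (border '')
j=24 s[j]='c': π[24]=0 (border '')
j=25 s[j]='a': π[25]=0 (border '')
j=26 s[j]='g': π[26]=1 (border 'g')
j=27 s[j]='g': k: 1→0; π[27]=1 (border 'g')
j=28 s[j]='c': π[28]=2 (border 'gc')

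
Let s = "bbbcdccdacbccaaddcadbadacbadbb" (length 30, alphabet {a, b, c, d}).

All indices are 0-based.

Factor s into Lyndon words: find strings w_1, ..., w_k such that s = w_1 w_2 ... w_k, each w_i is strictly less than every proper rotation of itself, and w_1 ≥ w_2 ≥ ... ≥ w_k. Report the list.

emit factor 1: 'bbbcdccd' (i=0, period=8)
emit factor 2: 'acbcc' (i=8, period=5)
emit factor 3: 'aaddcadbadacbadbb' (i=13, period=17)

["bbbcdccd", "acbcc", "aaddcadbadacbadbb"]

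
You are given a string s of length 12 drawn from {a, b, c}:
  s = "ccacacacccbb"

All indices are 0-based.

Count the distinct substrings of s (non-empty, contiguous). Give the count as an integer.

57

rank→(start, suffix):
  0 → (2, 'acacacccbb')
  1 → (4, 'acacccbb')
  2 → (6, 'acccbb')
  3 → (11, 'b')
  4 → (10, 'bb')
  5 → (1, 'cacacacccbb')
  6 → (3, 'cacacccbb')
  7 → (5, 'cacccbb')
  8 → (9, 'cbb')
  9 → (0, 'ccacacacccbb')
  10 → (8, 'ccbb')
  11 → (7, 'cccbb')

SA = [2, 4, 6, 11, 10, 1, 3, 5, 9, 0, 8, 7]
rank  pair      lcp
   1  s[2:],s[4:]  4  'acac'
   2  s[4:],s[6:]  2  'ac'
   3  s[6:],s[11:]  0  ''
   4  s[11:],s[10:]  1  'b'
   5  s[10:],s[1:]  0  ''
   6  s[1:],s[3:]  5  'cacac'
   7  s[3:],s[5:]  3  'cac'
   8  s[5:],s[9:]  1  'c'
   9  s[9:],s[0:]  1  'c'
  10  s[0:],s[8:]  2  'cc'
  11  s[8:],s[7:]  2  'cc'

n(n+1)/2 = 12·13/2 = 78
Σ LCP = 0 + 4 + 2 + 0 + 1 + 0 + 5 + 3 + 1 + 1 + 2 + 2 = 21
distinct = 78 − 21 = 57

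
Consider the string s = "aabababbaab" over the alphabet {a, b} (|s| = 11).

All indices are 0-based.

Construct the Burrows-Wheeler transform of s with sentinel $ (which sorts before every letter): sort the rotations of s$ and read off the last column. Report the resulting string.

bb$aabbabaaa

rank  rotation      last
    0  $aabababbaab  b
    1  aab$aabababb  b
    2  aabababbaab$  $
    3  ab$aabababba  a
    4  abababbaab$a  a
    5  ababbaab$aab  b
    6  abbaab$aabab  b
    7  b$aabababbaa  a
    8  baab$aababab  b
    9  bababbaab$aa  a
   10  babbaab$aaba  a
   11  bbaab$aababa  a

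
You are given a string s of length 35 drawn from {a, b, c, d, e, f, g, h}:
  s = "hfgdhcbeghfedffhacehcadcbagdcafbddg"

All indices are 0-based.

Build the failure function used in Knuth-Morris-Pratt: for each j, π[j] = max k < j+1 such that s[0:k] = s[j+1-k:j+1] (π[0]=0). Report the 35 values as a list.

π[0] = 0
j=1 s[j]='f': π[1]=0 (border '')
j=2 s[j]='g': π[2]=0 (border '')
j=3 s[j]='d': π[3]=0 (border '')
j=4 s[j]='h': π[4]=1 (border 'h')
j=5 s[j]='c': k: 1→0; π[5]=0 (border '')
j=6 s[j]='b': π[6]=0 (border '')
j=7 s[j]='e': π[7]=0 (border '')
j=8 s[j]='g': π[8]=0 (border '')
j=9 s[j]='h': π[9]=1 (border 'h')
j=10 s[j]='f': π[10]=2 (border 'hf')
j=11 s[j]='e': k: 2→0; π[11]=0 (border '')
j=12 s[j]='d': π[12]=0 (border '')
j=13 s[j]='f': π[13]=0 (border '')
j=14 s[j]='f': π[14]=0 (border '')
j=15 s[j]='h': π[15]=1 (border 'h')
j=16 s[j]='a': k: 1→0; π[16]=0 (border '')
j=17 s[j]='c': π[17]=0 (border '')
j=18 s[j]='e': π[18]=0 (border '')
j=19 s[j]='h': π[19]=1 (border 'h')
j=20 s[j]='c': k: 1→0; π[20]=0 (border '')
j=21 s[j]='a': π[21]=0 (border '')
j=22 s[j]='d': π[22]=0 (border '')
j=23 s[j]='c': π[23]=0 (border '')
j=24 s[j]='b': π[24]=0 (border '')
j=25 s[j]='a': π[25]=0 (border '')
j=26 s[j]='g': π[26]=0 (border '')
j=27 s[j]='d': π[27]=0 (border '')
j=28 s[j]='c': π[28]=0 (border '')
j=29 s[j]='a': π[29]=0 (border '')
j=30 s[j]='f': π[30]=0 (border '')
j=31 s[j]='b': π[31]=0 (border '')
j=32 s[j]='d': π[32]=0 (border '')
j=33 s[j]='d': π[33]=0 (border '')
j=34 s[j]='g': π[34]=0 (border '')

[0, 0, 0, 0, 1, 0, 0, 0, 0, 1, 2, 0, 0, 0, 0, 1, 0, 0, 0, 1, 0, 0, 0, 0, 0, 0, 0, 0, 0, 0, 0, 0, 0, 0, 0]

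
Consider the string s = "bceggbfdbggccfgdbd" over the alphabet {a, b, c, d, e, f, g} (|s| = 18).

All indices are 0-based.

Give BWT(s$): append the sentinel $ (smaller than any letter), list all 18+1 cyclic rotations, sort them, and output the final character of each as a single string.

rank  rotation             last
    0  $bceggbfdbggccfgdbd  d
    1  bceggbfdbggccfgdbd$  $
    2  bd$bceggbfdbggccfgd  d
    3  bfdbggccfgdbd$bcegg  g
    4  bggccfgdbd$bceggbfd  d
    5  ccfgdbd$bceggbfdbgg  g
    6  ceggbfdbggccfgdbd$b  b
    7  cfgdbd$bceggbfdbggc  c
    8  d$bceggbfdbggccfgdb  b
    9  dbd$bceggbfdbggccfg  g
   10  dbggccfgdbd$bceggbf  f
   11  eggbfdbggccfgdbd$bc  c
   12  fdbggccfgdbd$bceggb  b
   13  fgdbd$bceggbfdbggcc  c
   14  gbfdbggccfgdbd$bceg  g
   15  gccfgdbd$bceggbfdbg  g
   16  gdbd$bceggbfdbggccf  f
   17  ggbfdbggccfgdbd$bce  e
   18  ggccfgdbd$bceggbfdb  b

d$dgdgbcbgfcbcggfeb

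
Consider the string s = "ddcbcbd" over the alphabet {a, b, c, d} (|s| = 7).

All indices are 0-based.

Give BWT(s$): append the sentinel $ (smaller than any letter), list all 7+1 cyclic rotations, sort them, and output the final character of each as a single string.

dccdbbd$

rank  rotation  last
    0  $ddcbcbd  d
    1  bcbd$ddc  c
    2  bd$ddcbc  c
    3  cbcbd$dd  d
    4  cbd$ddcb  b
    5  d$ddcbcb  b
    6  dcbcbd$d  d
    7  ddcbcbd$  $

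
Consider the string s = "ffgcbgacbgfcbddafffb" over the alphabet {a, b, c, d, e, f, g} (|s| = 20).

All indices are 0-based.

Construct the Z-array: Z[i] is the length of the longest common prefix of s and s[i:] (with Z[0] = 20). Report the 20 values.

Z[0]=20
i=1: fresh scan; Z[1]=1 extend→box=[1,2)
i=2: fresh scan; Z[2]=0
i=3: fresh scan; Z[3]=0
i=4: fresh scan; Z[4]=0
i=5: fresh scan; Z[5]=0
i=6: fresh scan; Z[6]=0
i=7: fresh scan; Z[7]=0
i=8: fresh scan; Z[8]=0
i=9: fresh scan; Z[9]=0
i=10: fresh scan; Z[10]=1 extend→box=[10,11)
i=11: fresh scan; Z[11]=0
i=12: fresh scan; Z[12]=0
i=13: fresh scan; Z[13]=0
i=14: fresh scan; Z[14]=0
i=15: fresh scan; Z[15]=0
i=16: fresh scan; Z[16]=2 extend→box=[16,18)
i=17: min(r-i=1, Z[1]=1)=1; Z[17]=2 extend→box=[17,19)
i=18: min(r-i=1, Z[1]=1)=1; Z[18]=1
i=19: fresh scan; Z[19]=0

[20, 1, 0, 0, 0, 0, 0, 0, 0, 0, 1, 0, 0, 0, 0, 0, 2, 2, 1, 0]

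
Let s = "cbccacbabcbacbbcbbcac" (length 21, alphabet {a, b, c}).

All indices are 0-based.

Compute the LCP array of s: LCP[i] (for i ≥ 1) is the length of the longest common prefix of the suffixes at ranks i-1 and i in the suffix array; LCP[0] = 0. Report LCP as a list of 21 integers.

sorted suffixes:
  #0 SA[0]=7  'abcbacbbcbbcac'
  #1 SA[1]=19  'ac'
  #2 SA[2]=4  'acbabcbacbbcbbcac'
  #3 SA[3]=11  'acbbcbbcac'
  #4 SA[4]=6  'babcbacbbcbbcac'
  #5 SA[5]=10  'bacbbcbbcac'
  #6 SA[6]=16  'bbcac'
  #7 SA[7]=13  'bbcbbcac'
  #8 SA[8]=17  'bcac'
  #9 SA[9]=8  'bcbacbbcbbcac'
  #10 SA[10]=14  'bcbbcac'
  #11 SA[11]=1  'bccacbabcbacbbcbbcac'
  #12 SA[12]=20  'c'
  #13 SA[13]=18  'cac'
  #14 SA[14]=3  'cacbabcbacbbcbbcac'
  #15 SA[15]=5  'cbabcbacbbcbbcac'
  #16 SA[16]=9  'cbacbbcbbcac'
  #17 SA[17]=15  'cbbcac'
  #18 SA[18]=12  'cbbcbbcac'
  #19 SA[19]=0  'cbccacbabcbacbbcbbcac'
  #20 SA[20]=2  'ccacbabcbacbbcbbcac'

SA = [7, 19, 4, 11, 6, 10, 16, 13, 17, 8, 14, 1, 20, 18, 3, 5, 9, 15, 12, 0, 2]
[i] adj suffixes → lcp
  [1] 7/19 → 1 ('a')
  [2] 19/4 → 2 ('ac')
  [3] 4/11 → 3 ('acb')
  [4] 11/6 → 0 ('')
  [5] 6/10 → 2 ('ba')
  [6] 10/16 → 1 ('b')
  [7] 16/13 → 3 ('bbc')
  [8] 13/17 → 1 ('b')
  [9] 17/8 → 2 ('bc')
  [10] 8/14 → 3 ('bcb')
  [11] 14/1 → 2 ('bc')
  [12] 1/20 → 0 ('')
  [13] 20/18 → 1 ('c')
  [14] 18/3 → 3 ('cac')
  [15] 3/5 → 1 ('c')
  [16] 5/9 → 3 ('cba')
  [17] 9/15 → 2 ('cb')
  [18] 15/12 → 4 ('cbbc')
  [19] 12/0 → 2 ('cb')
  [20] 0/2 → 1 ('c')

[0, 1, 2, 3, 0, 2, 1, 3, 1, 2, 3, 2, 0, 1, 3, 1, 3, 2, 4, 2, 1]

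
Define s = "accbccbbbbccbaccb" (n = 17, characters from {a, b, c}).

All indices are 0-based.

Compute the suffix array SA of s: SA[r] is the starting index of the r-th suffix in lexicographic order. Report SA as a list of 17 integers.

rank→(start, suffix):
  0 → (13, 'accb')
  1 → (0, 'accbccbbbbccbaccb')
  2 → (16, 'b')
  3 → (12, 'baccb')
  4 → (6, 'bbbbccbaccb')
  5 → (7, 'bbbccbaccb')
  6 → (8, 'bbccbaccb')
  7 → (9, 'bccbaccb')
  8 → (3, 'bccbbbbccbaccb')
  9 → (15, 'cb')
  10 → (11, 'cbaccb')
  11 → (5, 'cbbbbccbaccb')
  12 → (2, 'cbccbbbbccbaccb')
  13 → (14, 'ccb')
  14 → (10, 'ccbaccb')
  15 → (4, 'ccbbbbccbaccb')
  16 → (1, 'ccbccbbbbccbaccb')

[13, 0, 16, 12, 6, 7, 8, 9, 3, 15, 11, 5, 2, 14, 10, 4, 1]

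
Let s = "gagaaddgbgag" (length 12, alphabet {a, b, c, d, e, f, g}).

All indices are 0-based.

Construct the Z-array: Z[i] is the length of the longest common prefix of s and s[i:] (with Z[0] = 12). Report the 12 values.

[12, 0, 2, 0, 0, 0, 0, 1, 0, 3, 0, 1]

Z[0]=12
i=1: i≥r, start 0; Z[1]=0
i=2: i≥r, start 0; Z[2]=2 grow→box=[2,4)
i=3: min(r-i=1, Z[1]=0)=0; Z[3]=0
i=4: i≥r, start 0; Z[4]=0
i=5: i≥r, start 0; Z[5]=0
i=6: i≥r, start 0; Z[6]=0
i=7: i≥r, start 0; Z[7]=1 grow→box=[7,8)
i=8: i≥r, start 0; Z[8]=0
i=9: i≥r, start 0; Z[9]=3 grow→box=[9,12)
i=10: min(r-i=2, Z[1]=0)=0; Z[10]=0
i=11: min(r-i=1, Z[2]=2)=1; Z[11]=1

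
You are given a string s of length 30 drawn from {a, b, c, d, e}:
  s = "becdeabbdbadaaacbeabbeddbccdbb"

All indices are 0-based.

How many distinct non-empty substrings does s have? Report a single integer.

427

rank→(start, suffix):
  0 → (12, 'aaacbeabbeddbccdbb')
  1 → (13, 'aacbeabbeddbccdbb')
  2 → (5, 'abbdbadaaacbeabbeddbccdbb')
  3 → (18, 'abbeddbccdbb')
  4 → (14, 'acbeabbeddbccdbb')
  5 → (10, 'adaaacbeabbeddbccdbb')
  6 → (29, 'b')
  7 → (9, 'badaaacbeabbeddbccdbb')
  8 → (28, 'bb')
  9 → (6, 'bbdbadaaacbeabbeddbccdbb')
  10 → (19, 'bbeddbccdbb')
  11 → (24, 'bccdbb')
  12 → (7, 'bdbadaaacbeabbeddbccdbb')
  13 → (16, 'beabbeddbccdbb')
  14 → (0, 'becdeabbdbadaaacbeabbeddbccdbb')
  15 → (20, 'beddbccdbb')
  16 → (15, 'cbeabbeddbccdbb')
  17 → (25, 'ccdbb')
  18 → (26, 'cdbb')
  19 → (2, 'cdeabbdbadaaacbeabbeddbccdbb')
  20 → (11, 'daaacbeabbeddbccdbb')
  21 → (8, 'dbadaaacbeabbeddbccdbb')
  22 → (27, 'dbb')
  23 → (23, 'dbccdbb')
  24 → (22, 'ddbccdbb')
  25 → (3, 'deabbdbadaaacbeabbeddbccdbb')
  26 → (4, 'eabbdbadaaacbeabbeddbccdbb')
  27 → (17, 'eabbeddbccdbb')
  28 → (1, 'ecdeabbdbadaaacbeabbeddbccdbb')
  29 → (21, 'eddbccdbb')

SA = [12, 13, 5, 18, 14, 10, 29, 9, 28, 6, 19, 24, 7, 16, 0, 20, 15, 25, 26, 2, 11, 8, 27, 23, 22, 3, 4, 17, 1, 21]
[i] adj suffixes → lcp
  [1] 12/13 → 2 ('aa')
  [2] 13/5 → 1 ('a')
  [3] 5/18 → 3 ('abb')
  [4] 18/14 → 1 ('a')
  [5] 14/10 → 1 ('a')
  [6] 10/29 → 0 ('')
  [7] 29/9 → 1 ('b')
  [8] 9/28 → 1 ('b')
  [9] 28/6 → 2 ('bb')
  [10] 6/19 → 2 ('bb')
  [11] 19/24 → 1 ('b')
  [12] 24/7 → 1 ('b')
  [13] 7/16 → 1 ('b')
  [14] 16/0 → 2 ('be')
  [15] 0/20 → 2 ('be')
  [16] 20/15 → 0 ('')
  [17] 15/25 → 1 ('c')
  [18] 25/26 → 1 ('c')
  [19] 26/2 → 2 ('cd')
  [20] 2/11 → 0 ('')
  [21] 11/8 → 1 ('d')
  [22] 8/27 → 2 ('db')
  [23] 27/23 → 2 ('db')
  [24] 23/22 → 1 ('d')
  [25] 22/3 → 1 ('d')
  [26] 3/4 → 0 ('')
  [27] 4/17 → 4 ('eabb')
  [28] 17/1 → 1 ('e')
  [29] 1/21 → 1 ('e')

n(n+1)/2 = 30·31/2 = 465
Σ LCP = 0 + 2 + 1 + 3 + 1 + 1 + 0 + 1 + 1 + 2 + 2 + 1 + 1 + 1 + 2 + 2 + 0 + 1 + 1 + 2 + 0 + 1 + 2 + 2 + 1 + 1 + 0 + 4 + 1 + 1 = 38
distinct = 465 − 38 = 427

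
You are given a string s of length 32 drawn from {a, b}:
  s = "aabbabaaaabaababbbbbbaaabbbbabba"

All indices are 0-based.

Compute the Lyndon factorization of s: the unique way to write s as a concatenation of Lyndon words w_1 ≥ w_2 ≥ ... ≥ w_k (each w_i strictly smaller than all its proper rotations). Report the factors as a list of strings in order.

["aabbab", "aaaabaababbbbbbaaabbbbabb", "a"]

emit factor 1: 'aabbab' (i=0, period=6)
emit factor 2: 'aaaabaababbbbbbaaabbbbabb' (i=6, period=25)
emit factor 3: 'a' (i=31, period=1)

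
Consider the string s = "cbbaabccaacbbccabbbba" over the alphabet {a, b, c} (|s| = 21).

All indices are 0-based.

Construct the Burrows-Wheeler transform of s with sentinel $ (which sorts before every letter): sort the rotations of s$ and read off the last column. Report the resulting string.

rank  rotation                last
    0  $cbbaabccaacbbccabbbba  a
    1  a$cbbaabccaacbbccabbbb  b
    2  aabccaacbbccabbbba$cbb  b
    3  aacbbccabbbba$cbbaabcc  c
    4  abbbba$cbbaabccaacbbcc  c
    5  abccaacbbccabbbba$cbba  a
    6  acbbccabbbba$cbbaabcca  a
    7  ba$cbbaabccaacbbccabbb  b
    8  baabccaacbbccabbbba$cb  b
    9  bba$cbbaabccaacbbccabb  b
   10  bbaabccaacbbccabbbba$c  c
   11  bbba$cbbaabccaacbbccab  b
   12  bbbba$cbbaabccaacbbcca  a
   13  bbccabbbba$cbbaabccaac  c
   14  bccaacbbccabbbba$cbbaa  a
   15  bccabbbba$cbbaabccaacb  b
   16  caacbbccabbbba$cbbaabc  c
   17  cabbbba$cbbaabccaacbbc  c
   18  cbbaabccaacbbccabbbba$  $
   19  cbbccabbbba$cbbaabccaa  a
   20  ccaacbbccabbbba$cbbaab  b
   21  ccabbbba$cbbaabccaacbb  b

abbccaabbbcbacabcc$abb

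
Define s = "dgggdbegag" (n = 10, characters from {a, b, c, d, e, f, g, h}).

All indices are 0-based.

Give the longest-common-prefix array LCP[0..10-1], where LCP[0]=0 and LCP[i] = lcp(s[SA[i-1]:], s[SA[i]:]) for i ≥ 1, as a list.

sorted suffixes:
  #0 SA[0]=8  'ag'
  #1 SA[1]=5  'begag'
  #2 SA[2]=4  'dbegag'
  #3 SA[3]=0  'dgggdbegag'
  #4 SA[4]=6  'egag'
  #5 SA[5]=9  'g'
  #6 SA[6]=7  'gag'
  #7 SA[7]=3  'gdbegag'
  #8 SA[8]=2  'ggdbegag'
  #9 SA[9]=1  'gggdbegag'

SA = [8, 5, 4, 0, 6, 9, 7, 3, 2, 1]
[i] adj suffixes → lcp
  [1] 8/5 → 0 ('')
  [2] 5/4 → 0 ('')
  [3] 4/0 → 1 ('d')
  [4] 0/6 → 0 ('')
  [5] 6/9 → 0 ('')
  [6] 9/7 → 1 ('g')
  [7] 7/3 → 1 ('g')
  [8] 3/2 → 1 ('g')
  [9] 2/1 → 2 ('gg')

[0, 0, 0, 1, 0, 0, 1, 1, 1, 2]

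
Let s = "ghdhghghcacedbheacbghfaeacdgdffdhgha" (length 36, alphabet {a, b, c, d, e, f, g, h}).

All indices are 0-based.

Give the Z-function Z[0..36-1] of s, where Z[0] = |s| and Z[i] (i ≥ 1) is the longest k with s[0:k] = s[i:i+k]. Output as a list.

Z[0]=36
i=1: outside box; Z[1]=0
i=2: outside box; Z[2]=0
i=3: outside box; Z[3]=0
i=4: outside box; Z[4]=2 grow→box=[4,6)
i=5: min(r-i=1, Z[1]=0)=0; Z[5]=0
i=6: outside box; Z[6]=2 grow→box=[6,8)
i=7: min(r-i=1, Z[1]=0)=0; Z[7]=0
i=8: outside box; Z[8]=0
i=9: outside box; Z[9]=0
i=10: outside box; Z[10]=0
i=11: outside box; Z[11]=0
i=12: outside box; Z[12]=0
i=13: outside box; Z[13]=0
i=14: outside box; Z[14]=0
i=15: outside box; Z[15]=0
i=16: outside box; Z[16]=0
i=17: outside box; Z[17]=0
i=18: outside box; Z[18]=0
i=19: outside box; Z[19]=2 grow→box=[19,21)
i=20: min(r-i=1, Z[1]=0)=0; Z[20]=0
i=21: outside box; Z[21]=0
i=22: outside box; Z[22]=0
i=23: outside box; Z[23]=0
i=24: outside box; Z[24]=0
i=25: outside box; Z[25]=0
i=26: outside box; Z[26]=0
i=27: outside box; Z[27]=1 grow→box=[27,28)
i=28: outside box; Z[28]=0
i=29: outside box; Z[29]=0
i=30: outside box; Z[30]=0
i=31: outside box; Z[31]=0
i=32: outside box; Z[32]=0
i=33: outside box; Z[33]=2 grow→box=[33,35)
i=34: min(r-i=1, Z[1]=0)=0; Z[34]=0
i=35: outside box; Z[35]=0

[36, 0, 0, 0, 2, 0, 2, 0, 0, 0, 0, 0, 0, 0, 0, 0, 0, 0, 0, 2, 0, 0, 0, 0, 0, 0, 0, 1, 0, 0, 0, 0, 0, 2, 0, 0]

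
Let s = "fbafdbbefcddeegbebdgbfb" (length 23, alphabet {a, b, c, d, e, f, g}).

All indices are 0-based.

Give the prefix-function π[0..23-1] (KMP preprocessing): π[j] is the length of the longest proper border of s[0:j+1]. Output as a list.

π[0] = 0
j=1 s[j]='b': π[1]=0 (border '')
j=2 s[j]='a': π[2]=0 (border '')
j=3 s[j]='f': π[3]=1 (border 'f')
j=4 s[j]='d': k: 1→0; π[4]=0 (border '')
j=5 s[j]='b': π[5]=0 (border '')
j=6 s[j]='b': π[6]=0 (border '')
j=7 s[j]='e': π[7]=0 (border '')
j=8 s[j]='f': π[8]=1 (border 'f')
j=9 s[j]='c': k: 1→0; π[9]=0 (border '')
j=10 s[j]='d': π[10]=0 (border '')
j=11 s[j]='d': π[11]=0 (border '')
j=12 s[j]='e': π[12]=0 (border '')
j=13 s[j]='e': π[13]=0 (border '')
j=14 s[j]='g': π[14]=0 (border '')
j=15 s[j]='b': π[15]=0 (border '')
j=16 s[j]='e': π[16]=0 (border '')
j=17 s[j]='b': π[17]=0 (border '')
j=18 s[j]='d': π[18]=0 (border '')
j=19 s[j]='g': π[19]=0 (border '')
j=20 s[j]='b': π[20]=0 (border '')
j=21 s[j]='f': π[21]=1 (border 'f')
j=22 s[j]='b': π[22]=2 (border 'fb')

[0, 0, 0, 1, 0, 0, 0, 0, 1, 0, 0, 0, 0, 0, 0, 0, 0, 0, 0, 0, 0, 1, 2]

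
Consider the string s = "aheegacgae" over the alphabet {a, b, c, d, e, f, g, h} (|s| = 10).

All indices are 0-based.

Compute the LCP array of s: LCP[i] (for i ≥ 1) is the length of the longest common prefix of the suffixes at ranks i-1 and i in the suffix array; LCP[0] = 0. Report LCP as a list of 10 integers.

rank | idx | suffix
   0 |   5 | acgae
   1 |   8 | ae
   2 |   0 | aheegacgae
   3 |   6 | cgae
   4 |   9 | e
   5 |   2 | eegacgae
   6 |   3 | egacgae
   7 |   4 | gacgae
   8 |   7 | gae
   9 |   1 | heegacgae

SA = [5, 8, 0, 6, 9, 2, 3, 4, 7, 1]
rank  pair      lcp
   1  s[5:],s[8:]  1  'a'
   2  s[8:],s[0:]  1  'a'
   3  s[0:],s[6:]  0  ''
   4  s[6:],s[9:]  0  ''
   5  s[9:],s[2:]  1  'e'
   6  s[2:],s[3:]  1  'e'
   7  s[3:],s[4:]  0  ''
   8  s[4:],s[7:]  2  'ga'
   9  s[7:],s[1:]  0  ''

[0, 1, 1, 0, 0, 1, 1, 0, 2, 0]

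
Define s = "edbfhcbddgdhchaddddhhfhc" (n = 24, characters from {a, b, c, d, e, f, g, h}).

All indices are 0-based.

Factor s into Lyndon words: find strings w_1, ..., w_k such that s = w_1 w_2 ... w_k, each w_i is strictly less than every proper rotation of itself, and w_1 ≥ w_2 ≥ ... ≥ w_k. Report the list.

["e", "d", "bfhc", "bddgdhch", "addddhhfhc"]

emit factor 1: 'e' (i=0, period=1)
emit factor 2: 'd' (i=1, period=1)
emit factor 3: 'bfhc' (i=2, period=4)
emit factor 4: 'bddgdhch' (i=6, period=8)
emit factor 5: 'addddhhfhc' (i=14, period=10)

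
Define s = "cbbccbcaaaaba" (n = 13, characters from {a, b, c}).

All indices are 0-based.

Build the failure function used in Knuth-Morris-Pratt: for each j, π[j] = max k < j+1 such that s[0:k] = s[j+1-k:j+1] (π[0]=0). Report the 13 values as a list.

π[0] = 0
j=1 s[j]='b': π[1]=0 (border '')
j=2 s[j]='b': π[2]=0 (border '')
j=3 s[j]='c': π[3]=1 (border 'c')
j=4 s[j]='c': k: 1→0; π[4]=1 (border 'c')
j=5 s[j]='b': π[5]=2 (border 'cb')
j=6 s[j]='c': k: 2→0; π[6]=1 (border 'c')
j=7 s[j]='a': k: 1→0; π[7]=0 (border '')
j=8 s[j]='a': π[8]=0 (border '')
j=9 s[j]='a': π[9]=0 (border '')
j=10 s[j]='a': π[10]=0 (border '')
j=11 s[j]='b': π[11]=0 (border '')
j=12 s[j]='a': π[12]=0 (border '')

[0, 0, 0, 1, 1, 2, 1, 0, 0, 0, 0, 0, 0]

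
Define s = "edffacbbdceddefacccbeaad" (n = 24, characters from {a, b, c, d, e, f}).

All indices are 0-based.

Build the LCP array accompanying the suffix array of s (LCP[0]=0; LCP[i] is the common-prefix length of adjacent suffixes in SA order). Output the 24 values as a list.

sorted suffixes:
  #0 SA[0]=21  'aad'
  #1 SA[1]=4  'acbbdceddefacccbeaad'
  #2 SA[2]=15  'acccbeaad'
  #3 SA[3]=22  'ad'
  #4 SA[4]=6  'bbdceddefacccbeaad'
  #5 SA[5]=7  'bdceddefacccbeaad'
  #6 SA[6]=19  'beaad'
  #7 SA[7]=5  'cbbdceddefacccbeaad'
  #8 SA[8]=18  'cbeaad'
  #9 SA[9]=17  'ccbeaad'
  #10 SA[10]=16  'cccbeaad'
  #11 SA[11]=9  'ceddefacccbeaad'
  #12 SA[12]=23  'd'
  #13 SA[13]=8  'dceddefacccbeaad'
  #14 SA[14]=11  'ddefacccbeaad'
  #15 SA[15]=12  'defacccbeaad'
  #16 SA[16]=1  'dffacbbdceddefacccbeaad'
  #17 SA[17]=20  'eaad'
  #18 SA[18]=10  'eddefacccbeaad'
  #19 SA[19]=0  'edffacbbdceddefacccbeaad'
  #20 SA[20]=13  'efacccbeaad'
  #21 SA[21]=3  'facbbdceddefacccbeaad'
  #22 SA[22]=14  'facccbeaad'
  #23 SA[23]=2  'ffacbbdceddefacccbeaad'

SA = [21, 4, 15, 22, 6, 7, 19, 5, 18, 17, 16, 9, 23, 8, 11, 12, 1, 20, 10, 0, 13, 3, 14, 2]
rank  pair      lcp
   1  s[21:],s[4:]  1  'a'
   2  s[4:],s[15:]  2  'ac'
   3  s[15:],s[22:]  1  'a'
   4  s[22:],s[6:]  0  ''
   5  s[6:],s[7:]  1  'b'
   6  s[7:],s[19:]  1  'b'
   7  s[19:],s[5:]  0  ''
   8  s[5:],s[18:]  2  'cb'
   9  s[18:],s[17:]  1  'c'
  10  s[17:],s[16:]  2  'cc'
  11  s[16:],s[9:]  1  'c'
  12  s[9:],s[23:]  0  ''
  13  s[23:],s[8:]  1  'd'
  14  s[8:],s[11:]  1  'd'
  15  s[11:],s[12:]  1  'd'
  16  s[12:],s[1:]  1  'd'
  17  s[1:],s[20:]  0  ''
  18  s[20:],s[10:]  1  'e'
  19  s[10:],s[0:]  2  'ed'
  20  s[0:],s[13:]  1  'e'
  21  s[13:],s[3:]  0  ''
  22  s[3:],s[14:]  3  'fac'
  23  s[14:],s[2:]  1  'f'

[0, 1, 2, 1, 0, 1, 1, 0, 2, 1, 2, 1, 0, 1, 1, 1, 1, 0, 1, 2, 1, 0, 3, 1]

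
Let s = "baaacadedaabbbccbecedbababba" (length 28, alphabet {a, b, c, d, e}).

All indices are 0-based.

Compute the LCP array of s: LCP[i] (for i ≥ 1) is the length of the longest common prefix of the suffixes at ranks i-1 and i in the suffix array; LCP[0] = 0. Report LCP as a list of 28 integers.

[0, 1, 2, 2, 1, 2, 3, 1, 1, 0, 2, 2, 3, 1, 2, 2, 1, 1, 0, 1, 1, 1, 0, 1, 1, 0, 1, 2]

sorted suffixes:
  #0 SA[0]=27  'a'
  #1 SA[1]=1  'aaacadedaabbbccbecedbababba'
  #2 SA[2]=9  'aabbbccbecedbababba'
  #3 SA[3]=2  'aacadedaabbbccbecedbababba'
  #4 SA[4]=22  'ababba'
  #5 SA[5]=24  'abba'
  #6 SA[6]=10  'abbbccbecedbababba'
  #7 SA[7]=3  'acadedaabbbccbecedbababba'
  #8 SA[8]=5  'adedaabbbccbecedbababba'
  #9 SA[9]=26  'ba'
  #10 SA[10]=0  'baaacadedaabbbccbecedbababba'
  #11 SA[11]=21  'bababba'
  #12 SA[12]=23  'babba'
  #13 SA[13]=25  'bba'
  #14 SA[14]=11  'bbbccbecedbababba'
  #15 SA[15]=12  'bbccbecedbababba'
  #16 SA[16]=13  'bccbecedbababba'
  #17 SA[17]=16  'becedbababba'
  #18 SA[18]=4  'cadedaabbbccbecedbababba'
  #19 SA[19]=15  'cbecedbababba'
  #20 SA[20]=14  'ccbecedbababba'
  #21 SA[21]=18  'cedbababba'
  #22 SA[22]=8  'daabbbccbecedbababba'
  #23 SA[23]=20  'dbababba'
  #24 SA[24]=6  'dedaabbbccbecedbababba'
  #25 SA[25]=17  'ecedbababba'
  #26 SA[26]=7  'edaabbbccbecedbababba'
  #27 SA[27]=19  'edbababba'

SA = [27, 1, 9, 2, 22, 24, 10, 3, 5, 26, 0, 21, 23, 25, 11, 12, 13, 16, 4, 15, 14, 18, 8, 20, 6, 17, 7, 19]
[i] adj suffixes → lcp
  [1] 27/1 → 1 ('a')
  [2] 1/9 → 2 ('aa')
  [3] 9/2 → 2 ('aa')
  [4] 2/22 → 1 ('a')
  [5] 22/24 → 2 ('ab')
  [6] 24/10 → 3 ('abb')
  [7] 10/3 → 1 ('a')
  [8] 3/5 → 1 ('a')
  [9] 5/26 → 0 ('')
  [10] 26/0 → 2 ('ba')
  [11] 0/21 → 2 ('ba')
  [12] 21/23 → 3 ('bab')
  [13] 23/25 → 1 ('b')
  [14] 25/11 → 2 ('bb')
  [15] 11/12 → 2 ('bb')
  [16] 12/13 → 1 ('b')
  [17] 13/16 → 1 ('b')
  [18] 16/4 → 0 ('')
  [19] 4/15 → 1 ('c')
  [20] 15/14 → 1 ('c')
  [21] 14/18 → 1 ('c')
  [22] 18/8 → 0 ('')
  [23] 8/20 → 1 ('d')
  [24] 20/6 → 1 ('d')
  [25] 6/17 → 0 ('')
  [26] 17/7 → 1 ('e')
  [27] 7/19 → 2 ('ed')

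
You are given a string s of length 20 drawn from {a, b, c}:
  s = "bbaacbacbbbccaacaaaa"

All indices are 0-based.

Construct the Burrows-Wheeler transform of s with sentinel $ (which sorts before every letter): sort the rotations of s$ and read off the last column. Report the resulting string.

aaaaccbaabbc$cbbacaab

rank  rotation               last
    0  $bbaacbacbbbccaacaaaa  a
    1  a$bbaacbacbbbccaacaaa  a
    2  aa$bbaacbacbbbccaacaa  a
    3  aaa$bbaacbacbbbccaaca  a
    4  aaaa$bbaacbacbbbccaac  c
    5  aacaaaa$bbaacbacbbbcc  c
    6  aacbacbbbccaacaaaa$bb  b
    7  acaaaa$bbaacbacbbbcca  a
    8  acbacbbbccaacaaaa$bba  a
    9  acbbbccaacaaaa$bbaacb  b
   10  baacbacbbbccaacaaaa$b  b
   11  bacbbbccaacaaaa$bbaac  c
   12  bbaacbacbbbccaacaaaa$  $
   13  bbbccaacaaaa$bbaacbac  c
   14  bbccaacaaaa$bbaacbacb  b
   15  bccaacaaaa$bbaacbacbb  b
   16  caaaa$bbaacbacbbbccaa  a
   17  caacaaaa$bbaacbacbbbc  c
   18  cbacbbbccaacaaaa$bbaa  a
   19  cbbbccaacaaaa$bbaacba  a
   20  ccaacaaaa$bbaacbacbbb  b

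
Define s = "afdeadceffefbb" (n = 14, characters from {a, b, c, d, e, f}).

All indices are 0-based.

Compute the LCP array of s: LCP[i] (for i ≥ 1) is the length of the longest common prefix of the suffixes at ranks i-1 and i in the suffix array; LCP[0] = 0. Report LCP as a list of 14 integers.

rank→(start, suffix):
  0 → (4, 'adceffefbb')
  1 → (0, 'afdeadceffefbb')
  2 → (13, 'b')
  3 → (12, 'bb')
  4 → (6, 'ceffefbb')
  5 → (5, 'dceffefbb')
  6 → (2, 'deadceffefbb')
  7 → (3, 'eadceffefbb')
  8 → (10, 'efbb')
  9 → (7, 'effefbb')
  10 → (11, 'fbb')
  11 → (1, 'fdeadceffefbb')
  12 → (9, 'fefbb')
  13 → (8, 'ffefbb')

SA = [4, 0, 13, 12, 6, 5, 2, 3, 10, 7, 11, 1, 9, 8]
[i] adj suffixes → lcp
  [1] 4/0 → 1 ('a')
  [2] 0/13 → 0 ('')
  [3] 13/12 → 1 ('b')
  [4] 12/6 → 0 ('')
  [5] 6/5 → 0 ('')
  [6] 5/2 → 1 ('d')
  [7] 2/3 → 0 ('')
  [8] 3/10 → 1 ('e')
  [9] 10/7 → 2 ('ef')
  [10] 7/11 → 0 ('')
  [11] 11/1 → 1 ('f')
  [12] 1/9 → 1 ('f')
  [13] 9/8 → 1 ('f')

[0, 1, 0, 1, 0, 0, 1, 0, 1, 2, 0, 1, 1, 1]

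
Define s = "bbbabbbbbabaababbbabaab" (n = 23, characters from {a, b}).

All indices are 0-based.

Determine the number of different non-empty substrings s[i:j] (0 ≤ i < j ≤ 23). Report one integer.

201

rank→(start, suffix):
  0 → (20, 'aab')
  1 → (11, 'aababbbabaab')
  2 → (21, 'ab')
  3 → (18, 'abaab')
  4 → (9, 'abaababbbabaab')
  5 → (12, 'ababbbabaab')
  6 → (14, 'abbbabaab')
  7 → (3, 'abbbbbabaababbbabaab')
  8 → (22, 'b')
  9 → (19, 'baab')
  10 → (10, 'baababbbabaab')
  11 → (17, 'babaab')
  12 → (8, 'babaababbbabaab')
  13 → (13, 'babbbabaab')
  14 → (2, 'babbbbbabaababbbabaab')
  15 → (16, 'bbabaab')
  16 → (7, 'bbabaababbbabaab')
  17 → (1, 'bbabbbbbabaababbbabaab')
  18 → (15, 'bbbabaab')
  19 → (6, 'bbbabaababbbabaab')
  20 → (0, 'bbbabbbbbabaababbbabaab')
  21 → (5, 'bbbbabaababbbabaab')
  22 → (4, 'bbbbbabaababbbabaab')

SA = [20, 11, 21, 18, 9, 12, 14, 3, 22, 19, 10, 17, 8, 13, 2, 16, 7, 1, 15, 6, 0, 5, 4]
[i] adj suffixes → lcp
  [1] 20/11 → 3 ('aab')
  [2] 11/21 → 1 ('a')
  [3] 21/18 → 2 ('ab')
  [4] 18/9 → 5 ('abaab')
  [5] 9/12 → 3 ('aba')
  [6] 12/14 → 2 ('ab')
  [7] 14/3 → 4 ('abbb')
  [8] 3/22 → 0 ('')
  [9] 22/19 → 1 ('b')
  [10] 19/10 → 4 ('baab')
  [11] 10/17 → 2 ('ba')
  [12] 17/8 → 6 ('babaab')
  [13] 8/13 → 3 ('bab')
  [14] 13/2 → 5 ('babbb')
  [15] 2/16 → 1 ('b')
  [16] 16/7 → 7 ('bbabaab')
  [17] 7/1 → 4 ('bbab')
  [18] 1/15 → 2 ('bb')
  [19] 15/6 → 8 ('bbbabaab')
  [20] 6/0 → 5 ('bbbab')
  [21] 0/5 → 3 ('bbb')
  [22] 5/4 → 4 ('bbbb')

n(n+1)/2 = 23·24/2 = 276
Σ LCP = 0 + 3 + 1 + 2 + 5 + 3 + 2 + 4 + 0 + 1 + 4 + 2 + 6 + 3 + 5 + 1 + 7 + 4 + 2 + 8 + 5 + 3 + 4 = 75
distinct = 276 − 75 = 201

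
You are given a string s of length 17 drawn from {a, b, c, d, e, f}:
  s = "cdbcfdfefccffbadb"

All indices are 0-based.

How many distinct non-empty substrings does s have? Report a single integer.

rank→(start, suffix):
  0 → (14, 'adb')
  1 → (16, 'b')
  2 → (13, 'badb')
  3 → (2, 'bcfdfefccffbadb')
  4 → (9, 'ccffbadb')
  5 → (0, 'cdbcfdfefccffbadb')
  6 → (3, 'cfdfefccffbadb')
  7 → (10, 'cffbadb')
  8 → (15, 'db')
  9 → (1, 'dbcfdfefccffbadb')
  10 → (5, 'dfefccffbadb')
  11 → (7, 'efccffbadb')
  12 → (12, 'fbadb')
  13 → (8, 'fccffbadb')
  14 → (4, 'fdfefccffbadb')
  15 → (6, 'fefccffbadb')
  16 → (11, 'ffbadb')

SA = [14, 16, 13, 2, 9, 0, 3, 10, 15, 1, 5, 7, 12, 8, 4, 6, 11]
[i] adj suffixes → lcp
  [1] 14/16 → 0 ('')
  [2] 16/13 → 1 ('b')
  [3] 13/2 → 1 ('b')
  [4] 2/9 → 0 ('')
  [5] 9/0 → 1 ('c')
  [6] 0/3 → 1 ('c')
  [7] 3/10 → 2 ('cf')
  [8] 10/15 → 0 ('')
  [9] 15/1 → 2 ('db')
  [10] 1/5 → 1 ('d')
  [11] 5/7 → 0 ('')
  [12] 7/12 → 0 ('')
  [13] 12/8 → 1 ('f')
  [14] 8/4 → 1 ('f')
  [15] 4/6 → 1 ('f')
  [16] 6/11 → 1 ('f')

n(n+1)/2 = 17·18/2 = 153
Σ LCP = 0 + 0 + 1 + 1 + 0 + 1 + 1 + 2 + 0 + 2 + 1 + 0 + 0 + 1 + 1 + 1 + 1 = 13
distinct = 153 − 13 = 140

140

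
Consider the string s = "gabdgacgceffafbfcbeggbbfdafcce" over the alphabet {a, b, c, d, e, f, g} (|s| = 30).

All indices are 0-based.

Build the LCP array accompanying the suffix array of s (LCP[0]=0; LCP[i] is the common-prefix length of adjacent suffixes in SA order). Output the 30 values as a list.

[0, 1, 1, 2, 0, 1, 1, 1, 2, 0, 1, 1, 2, 1, 0, 1, 0, 1, 1, 0, 1, 1, 2, 1, 1, 0, 2, 1, 1, 1]

rank | idx | suffix
   0 |   1 | abdgacgceffafbfcbeggbbfdafcce
   1 |   5 | acgceffafbfcbeggbbfdafcce
   2 |  12 | afbfcbeggbbfdafcce
   3 |  25 | afcce
   4 |  21 | bbfdafcce
   5 |   2 | bdgacgceffafbfcbeggbbfdafcce
   6 |  17 | beggbbfdafcce
   7 |  14 | bfcbeggbbfdafcce
   8 |  22 | bfdafcce
   9 |  16 | cbeggbbfdafcce
  10 |  27 | cce
  11 |  28 | ce
  12 |   8 | ceffafbfcbeggbbfdafcce
  13 |   6 | cgceffafbfcbeggbbfdafcce
  14 |  24 | dafcce
  15 |   3 | dgacgceffafbfcbeggbbfdafcce
  16 |  29 | e
  17 |   9 | effafbfcbeggbbfdafcce
  18 |  18 | eggbbfdafcce
  19 |  11 | fafbfcbeggbbfdafcce
  20 |  13 | fbfcbeggbbfdafcce
  21 |  15 | fcbeggbbfdafcce
  22 |  26 | fcce
  23 |  23 | fdafcce
  24 |  10 | ffafbfcbeggbbfdafcce
  25 |   0 | gabdgacgceffafbfcbeggbbfdafcce
  26 |   4 | gacgceffafbfcbeggbbfdafcce
  27 |  20 | gbbfdafcce
  28 |   7 | gceffafbfcbeggbbfdafcce
  29 |  19 | ggbbfdafcce

SA = [1, 5, 12, 25, 21, 2, 17, 14, 22, 16, 27, 28, 8, 6, 24, 3, 29, 9, 18, 11, 13, 15, 26, 23, 10, 0, 4, 20, 7, 19]
rank  pair      lcp
   1  s[1:],s[5:]  1  'a'
   2  s[5:],s[12:]  1  'a'
   3  s[12:],s[25:]  2  'af'
   4  s[25:],s[21:]  0  ''
   5  s[21:],s[2:]  1  'b'
   6  s[2:],s[17:]  1  'b'
   7  s[17:],s[14:]  1  'b'
   8  s[14:],s[22:]  2  'bf'
   9  s[22:],s[16:]  0  ''
  10  s[16:],s[27:]  1  'c'
  11  s[27:],s[28:]  1  'c'
  12  s[28:],s[8:]  2  'ce'
  13  s[8:],s[6:]  1  'c'
  14  s[6:],s[24:]  0  ''
  15  s[24:],s[3:]  1  'd'
  16  s[3:],s[29:]  0  ''
  17  s[29:],s[9:]  1  'e'
  18  s[9:],s[18:]  1  'e'
  19  s[18:],s[11:]  0  ''
  20  s[11:],s[13:]  1  'f'
  21  s[13:],s[15:]  1  'f'
  22  s[15:],s[26:]  2  'fc'
  23  s[26:],s[23:]  1  'f'
  24  s[23:],s[10:]  1  'f'
  25  s[10:],s[0:]  0  ''
  26  s[0:],s[4:]  2  'ga'
  27  s[4:],s[20:]  1  'g'
  28  s[20:],s[7:]  1  'g'
  29  s[7:],s[19:]  1  'g'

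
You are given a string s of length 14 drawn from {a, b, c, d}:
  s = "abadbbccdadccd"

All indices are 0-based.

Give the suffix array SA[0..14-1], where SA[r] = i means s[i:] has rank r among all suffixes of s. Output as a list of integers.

[0, 2, 9, 1, 4, 5, 11, 6, 12, 7, 13, 8, 3, 10]

rank | idx | suffix
   0 |   0 | abadbbccdadccd
   1 |   2 | adbbccdadccd
   2 |   9 | adccd
   3 |   1 | badbbccdadccd
   4 |   4 | bbccdadccd
   5 |   5 | bccdadccd
   6 |  11 | ccd
   7 |   6 | ccdadccd
   8 |  12 | cd
   9 |   7 | cdadccd
  10 |  13 | d
  11 |   8 | dadccd
  12 |   3 | dbbccdadccd
  13 |  10 | dccd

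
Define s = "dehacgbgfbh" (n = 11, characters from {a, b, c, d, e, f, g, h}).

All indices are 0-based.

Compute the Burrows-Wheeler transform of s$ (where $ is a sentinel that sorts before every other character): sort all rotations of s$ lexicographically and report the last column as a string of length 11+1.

rank  rotation      last
    0  $dehacgbgfbh  h
    1  acgbgfbh$deh  h
    2  bgfbh$dehacg  g
    3  bh$dehacgbgf  f
    4  cgbgfbh$deha  a
    5  dehacgbgfbh$  $
    6  ehacgbgfbh$d  d
    7  fbh$dehacgbg  g
    8  gbgfbh$dehac  c
    9  gfbh$dehacgb  b
   10  h$dehacgbgfb  b
   11  hacgbgfbh$de  e

hhgfa$dgcbbe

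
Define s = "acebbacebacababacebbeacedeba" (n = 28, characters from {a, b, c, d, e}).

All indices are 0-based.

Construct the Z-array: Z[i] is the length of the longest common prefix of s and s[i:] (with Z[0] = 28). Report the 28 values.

Z[0]=28
i=1: outside box; Z[1]=0
i=2: outside box; Z[2]=0
i=3: outside box; Z[3]=0
i=4: outside box; Z[4]=0
i=5: outside box; Z[5]=4 scan→box=[5,9)
i=6: min(r-i=3, Z[1]=0)=0; Z[6]=0
i=7: min(r-i=2, Z[2]=0)=0; Z[7]=0
i=8: min(r-i=1, Z[3]=0)=0; Z[8]=0
i=9: outside box; Z[9]=2 scan→box=[9,11)
i=10: min(r-i=1, Z[1]=0)=0; Z[10]=0
i=11: outside box; Z[11]=1 scan→box=[11,12)
i=12: outside box; Z[12]=0
i=13: outside box; Z[13]=1 scan→box=[13,14)
i=14: outside box; Z[14]=0
i=15: outside box; Z[15]=5 scan→box=[15,20)
i=16: min(r-i=4, Z[1]=0)=0; Z[16]=0
i=17: min(r-i=3, Z[2]=0)=0; Z[17]=0
i=18: min(r-i=2, Z[3]=0)=0; Z[18]=0
i=19: min(r-i=1, Z[4]=0)=0; Z[19]=0
i=20: outside box; Z[20]=0
i=21: outside box; Z[21]=3 scan→box=[21,24)
i=22: min(r-i=2, Z[1]=0)=0; Z[22]=0
i=23: min(r-i=1, Z[2]=0)=0; Z[23]=0
i=24: outside box; Z[24]=0
i=25: outside box; Z[25]=0
i=26: outside box; Z[26]=0
i=27: outside box; Z[27]=1 scan→box=[27,28)

[28, 0, 0, 0, 0, 4, 0, 0, 0, 2, 0, 1, 0, 1, 0, 5, 0, 0, 0, 0, 0, 3, 0, 0, 0, 0, 0, 1]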